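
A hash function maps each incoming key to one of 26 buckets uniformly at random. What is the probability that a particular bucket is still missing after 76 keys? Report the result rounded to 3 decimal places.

Each key misses the fixed bucket with probability (26-1)/26 = 25/26, independently.
P(still missing after 76) = (25/26)^76 = 0.0508.

0.051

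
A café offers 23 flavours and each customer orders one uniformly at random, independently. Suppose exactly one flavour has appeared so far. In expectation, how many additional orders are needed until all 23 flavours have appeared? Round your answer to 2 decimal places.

With k distinct flavours already seen, the next new one takes an expected 23/(23-k) orders.
Sum over k = 1,...,22: E = 23/22 + 23/21 + 23/20 + ... + 23/2 + 23/1 = 84.889.

84.89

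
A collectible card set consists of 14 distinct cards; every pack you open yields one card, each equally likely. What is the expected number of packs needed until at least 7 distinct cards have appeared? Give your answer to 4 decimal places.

9.2219

With k distinct cards already seen, the next new one arrives after an expected 14/(14-k) packs.
Sum over k = 0,...,6: E = 14/14 + 14/13 + 14/12 + ... + 14/9 + 14/8 = 9.22187.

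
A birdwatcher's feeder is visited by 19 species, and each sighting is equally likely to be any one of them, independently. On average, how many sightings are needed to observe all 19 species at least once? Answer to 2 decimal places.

67.41

After k distinct species have appeared, the next sighting gives a new one with probability (19-k)/19, so the expected wait for the (k+1)-th is 19/(19-k).
E[T] = 19/19 + 19/18 + 19/17 + ... + 19/2 + 19/1 = 19·H_{19}.
H_{19} = 3.548, so E[T] = 67.407.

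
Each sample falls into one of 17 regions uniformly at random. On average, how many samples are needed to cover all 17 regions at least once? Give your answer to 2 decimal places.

Split into phases: going from k distinct to k+1 distinct takes on average 17/(17-k) samples.
E[T] = 17/17 + 17/16 + 17/15 + ... + 17/2 + 17/1 = 17·H_{17}.
H_{17} = 3.440, so E[T] = 58.472.

58.47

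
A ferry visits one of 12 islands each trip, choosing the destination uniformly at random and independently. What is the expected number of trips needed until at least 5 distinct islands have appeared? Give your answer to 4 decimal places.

6.1242

Going from k to k+1 distinct takes a geometric number of trips with mean 12/(12-k).
Sum over k = 0,...,4: E = 12/12 + 12/11 + 12/10 + 12/9 + 12/8 = 6.12424.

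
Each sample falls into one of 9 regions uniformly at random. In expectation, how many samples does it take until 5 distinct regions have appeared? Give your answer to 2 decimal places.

With k distinct regions already seen, the next new one arrives after an expected 9/(9-k) samples.
Sum over k = 0,...,4: E = 9/9 + 9/8 + 9/7 + 9/6 + 9/5 = 6.711.

6.71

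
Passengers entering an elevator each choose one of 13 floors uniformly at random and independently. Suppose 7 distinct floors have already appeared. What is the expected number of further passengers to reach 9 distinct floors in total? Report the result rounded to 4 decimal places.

With k distinct floors already seen, the next new one takes an expected 13/(13-k) passengers.
Sum over k = 7,...,8: E = 13/6 + 13/5 = 4.76667.

4.7667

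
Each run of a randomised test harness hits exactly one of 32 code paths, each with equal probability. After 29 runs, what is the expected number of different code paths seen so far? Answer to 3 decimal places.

For each code path, P(seen in 29 runs) = 1 - (31/32)^29 = 0.6018.
By linearity of expectation, E[distinct seen] = 32·(1 - (31/32)^29) = 19.2565.

19.256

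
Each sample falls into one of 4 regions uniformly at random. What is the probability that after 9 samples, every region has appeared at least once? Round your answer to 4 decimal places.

Let A_i be the event that region i is missing after 9 samples. By inclusion–exclusion on the A_i,
P(all seen) = Σ_{j=0}^{4} (-1)^j C(4,j)((4-j)/4)^9
= 1.00000 - 0.30034 + 0.01172 - 0.00002 + 0.00000
= 0.71136.

0.7114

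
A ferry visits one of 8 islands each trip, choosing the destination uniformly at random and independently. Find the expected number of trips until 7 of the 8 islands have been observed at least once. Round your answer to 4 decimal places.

13.7429

With k distinct islands already seen, the next new one arrives after an expected 8/(8-k) trips.
Sum over k = 0,...,6: E = 8/8 + 8/7 + 8/6 + ... + 8/3 + 8/2 = 13.74286.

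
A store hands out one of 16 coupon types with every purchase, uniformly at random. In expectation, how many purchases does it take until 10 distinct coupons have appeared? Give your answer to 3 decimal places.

With k distinct coupons already seen, the next new one arrives after an expected 16/(16-k) purchases.
Sum over k = 0,...,9: E = 16/16 + 16/15 + 16/14 + ... + 16/8 + 16/7 = 14.8917.

14.892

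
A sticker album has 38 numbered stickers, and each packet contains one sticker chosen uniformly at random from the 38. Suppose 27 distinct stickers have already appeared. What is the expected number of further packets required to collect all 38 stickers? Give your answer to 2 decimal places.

114.76

With k distinct stickers already seen, the next new one takes an expected 38/(38-k) packets.
Sum over k = 27,...,37: E = 38/11 + 38/10 + 38/9 + ... + 38/2 + 38/1 = 114.755.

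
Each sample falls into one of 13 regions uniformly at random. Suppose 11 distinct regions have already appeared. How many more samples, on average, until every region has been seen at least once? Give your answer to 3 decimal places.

19.500

The wait to go from k to k+1 distinct regions is geometric with mean 13/(13-k).
Sum over k = 11,...,12: E = 13/2 + 13/1 = 19.5000.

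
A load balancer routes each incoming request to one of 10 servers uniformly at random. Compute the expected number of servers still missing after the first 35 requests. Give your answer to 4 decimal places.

For each server, P(unseen after 35) = (9/10)^35 = 0.02503.
By linearity of expectation, E[unseen] = 10·(9/10)^35 = 0.25032.

0.2503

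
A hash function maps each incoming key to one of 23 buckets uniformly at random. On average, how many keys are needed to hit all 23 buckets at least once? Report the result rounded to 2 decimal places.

85.89

Split into phases: going from k distinct to k+1 distinct takes on average 23/(23-k) keys.
E[T] = 23/23 + 23/22 + 23/21 + ... + 23/2 + 23/1 = 23·H_{23}.
H_{23} = 3.734, so E[T] = 85.889.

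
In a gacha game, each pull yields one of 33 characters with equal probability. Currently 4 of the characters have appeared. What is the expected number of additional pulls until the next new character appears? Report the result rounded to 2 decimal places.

1.14

The number of pulls until the next new character is geometric with success probability 29/33, so its mean is 33/29.
E = 33/29 = 1.138.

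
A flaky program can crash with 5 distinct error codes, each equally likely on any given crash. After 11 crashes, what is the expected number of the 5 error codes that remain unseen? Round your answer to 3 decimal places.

For each error code, P(unseen after 11) = (4/5)^11 = 0.0859.
By linearity of expectation, E[unseen] = 5·(4/5)^11 = 0.4295.

0.429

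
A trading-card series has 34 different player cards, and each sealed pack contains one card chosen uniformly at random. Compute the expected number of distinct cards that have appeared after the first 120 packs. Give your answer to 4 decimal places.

For each card, P(seen in 120 packs) = 1 - (33/34)^120 = 0.97219.
By linearity of expectation, E[distinct seen] = 34·(1 - (33/34)^120) = 33.05446.

33.0545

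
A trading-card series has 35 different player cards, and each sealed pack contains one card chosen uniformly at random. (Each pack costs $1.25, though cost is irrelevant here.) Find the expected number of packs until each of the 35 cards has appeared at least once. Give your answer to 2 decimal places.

145.14

Split into phases: going from k distinct to k+1 distinct takes on average 35/(35-k) packs.
E[T] = 35/35 + 35/34 + 35/33 + ... + 35/2 + 35/1 = 35·H_{35}.
H_{35} = 4.147, so E[T] = 145.137.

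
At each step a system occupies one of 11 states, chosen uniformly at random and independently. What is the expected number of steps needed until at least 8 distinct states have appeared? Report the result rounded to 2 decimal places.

With k distinct states already seen, the next new one arrives after an expected 11/(11-k) steps.
Sum over k = 0,...,7: E = 11/11 + 11/10 + 11/9 + ... + 11/5 + 11/4 = 13.052.

13.05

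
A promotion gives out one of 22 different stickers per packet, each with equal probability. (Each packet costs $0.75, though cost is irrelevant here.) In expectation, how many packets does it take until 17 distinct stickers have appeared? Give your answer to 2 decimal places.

Going from k to k+1 distinct takes a geometric number of packets with mean 22/(22-k).
Sum over k = 0,...,16: E = 22/22 + 22/21 + 22/20 + ... + 22/7 + 22/6 = 30.965.

30.96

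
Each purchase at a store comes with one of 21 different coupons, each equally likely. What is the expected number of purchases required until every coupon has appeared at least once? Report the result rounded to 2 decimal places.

76.55

The wait to go from k to k+1 distinct coupons is geometric with mean 21/(21-k).
E[T] = 21/21 + 21/20 + 21/19 + ... + 21/2 + 21/1 = 21·H_{21}.
H_{21} = 3.645, so E[T] = 76.553.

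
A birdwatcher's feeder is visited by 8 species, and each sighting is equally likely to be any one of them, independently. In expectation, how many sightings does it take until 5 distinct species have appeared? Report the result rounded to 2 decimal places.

With k distinct species already seen, the next new one arrives after an expected 8/(8-k) sightings.
Sum over k = 0,...,4: E = 8/8 + 8/7 + 8/6 + 8/5 + 8/4 = 7.076.

7.08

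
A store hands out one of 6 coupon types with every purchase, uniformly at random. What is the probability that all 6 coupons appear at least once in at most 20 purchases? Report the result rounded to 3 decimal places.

0.848

Let A_i be the event that coupon i is missing after 20 purchases. By inclusion–exclusion on the A_i,
P(all seen) = Σ_{j=0}^{6} (-1)^j C(6,j)((6-j)/6)^20
= 1.0000 - 0.1565 + 0.0045 - 0.0000 + 0.0000 - 0.0000 + 0.0000
= 0.8480.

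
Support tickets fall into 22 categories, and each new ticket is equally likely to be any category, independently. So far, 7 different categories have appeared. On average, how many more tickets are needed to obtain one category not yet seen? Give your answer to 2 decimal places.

1.47

The number of tickets until the next new category is geometric with success probability 15/22, so its mean is 22/15.
E = 22/15 = 1.467.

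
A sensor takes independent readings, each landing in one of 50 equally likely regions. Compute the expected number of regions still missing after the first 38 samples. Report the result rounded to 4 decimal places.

23.2039

For each region, P(unseen after 38) = (49/50)^38 = 0.46408.
By linearity of expectation, E[unseen] = 50·(49/50)^38 = 23.20389.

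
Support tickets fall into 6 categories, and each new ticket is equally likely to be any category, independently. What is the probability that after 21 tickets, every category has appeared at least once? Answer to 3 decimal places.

By inclusion–exclusion over which categories are missing,
P(all seen) = Σ_{j=0}^{6} (-1)^j C(6,j)((6-j)/6)^21
= 1.0000 - 0.1304 + 0.0030 - 0.0000 + 0.0000 - 0.0000 + 0.0000
= 0.8726.

0.873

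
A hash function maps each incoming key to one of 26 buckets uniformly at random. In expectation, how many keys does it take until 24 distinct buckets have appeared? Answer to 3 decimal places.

61.215

Going from k to k+1 distinct takes a geometric number of keys with mean 26/(26-k).
Sum over k = 0,...,23: E = 26/26 + 26/25 + 26/24 + ... + 26/4 + 26/3 = 61.2149.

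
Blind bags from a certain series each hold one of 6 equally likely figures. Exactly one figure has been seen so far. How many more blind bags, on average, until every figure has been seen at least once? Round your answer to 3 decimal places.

13.700

With k distinct figures already seen, the next new one takes an expected 6/(6-k) blind bags.
Sum over k = 1,...,5: E = 6/5 + 6/4 + 6/3 + 6/2 + 6/1 = 13.7000.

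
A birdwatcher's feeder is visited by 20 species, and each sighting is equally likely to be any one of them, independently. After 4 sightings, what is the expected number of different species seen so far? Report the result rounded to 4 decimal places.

For each species, P(seen in 4 sightings) = 1 - (19/20)^4 = 0.18549.
By linearity of expectation, E[distinct seen] = 20·(1 - (19/20)^4) = 3.70988.

3.7099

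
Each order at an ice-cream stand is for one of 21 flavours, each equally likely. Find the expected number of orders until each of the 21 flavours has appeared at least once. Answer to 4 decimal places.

After k distinct flavours have appeared, the next order gives a new one with probability (21-k)/21, so the expected wait for the (k+1)-th is 21/(21-k).
E[T] = 21/21 + 21/20 + 21/19 + ... + 21/2 + 21/1 = 21·H_{21}.
H_{21} = 3.64536, so E[T] = 76.55253.

76.5525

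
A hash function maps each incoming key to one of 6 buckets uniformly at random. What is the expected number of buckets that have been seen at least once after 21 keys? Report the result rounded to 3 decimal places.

5.870

For each bucket, P(seen in 21 keys) = 1 - (5/6)^21 = 0.9783.
By linearity of expectation, E[distinct seen] = 6·(1 - (5/6)^21) = 5.8696.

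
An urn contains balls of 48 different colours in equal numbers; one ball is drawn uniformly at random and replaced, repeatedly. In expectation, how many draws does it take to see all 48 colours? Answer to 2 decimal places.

After k distinct colours have appeared, the next draw gives a new one with probability (48-k)/48, so the expected wait for the (k+1)-th is 48/(48-k).
E[T] = 48/48 + 48/47 + 48/46 + ... + 48/2 + 48/1 = 48·H_{48}.
H_{48} = 4.459, so E[T] = 214.022.

214.02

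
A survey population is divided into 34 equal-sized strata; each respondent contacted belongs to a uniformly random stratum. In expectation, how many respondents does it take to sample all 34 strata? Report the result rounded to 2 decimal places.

140.02

After k distinct strata have appeared, the next respondent gives a new one with probability (34-k)/34, so the expected wait for the (k+1)-th is 34/(34-k).
E[T] = 34/34 + 34/33 + 34/32 + ... + 34/2 + 34/1 = 34·H_{34}.
H_{34} = 4.118, so E[T] = 140.019.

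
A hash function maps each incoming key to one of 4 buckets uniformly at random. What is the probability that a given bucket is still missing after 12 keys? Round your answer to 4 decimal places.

On each key the fixed bucket fails to appear with probability 3/4.
P(still missing after 12) = (3/4)^12 = 0.03168.

0.0317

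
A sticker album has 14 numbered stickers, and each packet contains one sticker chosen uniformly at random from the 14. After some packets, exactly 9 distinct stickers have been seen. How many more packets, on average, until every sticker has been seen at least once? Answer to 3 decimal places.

The wait to go from k to k+1 distinct stickers is geometric with mean 14/(14-k).
Sum over k = 9,...,13: E = 14/5 + 14/4 + 14/3 + 14/2 + 14/1 = 31.9667.

31.967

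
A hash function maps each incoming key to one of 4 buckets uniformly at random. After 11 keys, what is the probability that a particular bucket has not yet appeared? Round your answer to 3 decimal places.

0.042

Each key misses the fixed bucket with probability (4-1)/4 = 3/4, independently.
P(still missing after 11) = (3/4)^11 = 0.0422.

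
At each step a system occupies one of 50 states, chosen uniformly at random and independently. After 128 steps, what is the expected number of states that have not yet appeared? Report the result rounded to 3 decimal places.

For each state, P(unseen after 128) = (49/50)^128 = 0.0753.
By linearity of expectation, E[unseen] = 50·(49/50)^128 = 3.7662.

3.766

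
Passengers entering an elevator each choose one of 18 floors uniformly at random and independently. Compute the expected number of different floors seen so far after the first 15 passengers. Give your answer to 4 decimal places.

10.3631

For each floor, P(seen in 15 passengers) = 1 - (17/18)^15 = 0.57573.
By linearity of expectation, E[distinct seen] = 18·(1 - (17/18)^15) = 10.36307.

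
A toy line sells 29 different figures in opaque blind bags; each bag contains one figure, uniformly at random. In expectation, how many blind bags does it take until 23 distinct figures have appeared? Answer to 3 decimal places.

With k distinct figures already seen, the next new one arrives after an expected 29/(29-k) blind bags.
Sum over k = 0,...,22: E = 29/29 + 29/28 + 29/27 + ... + 29/8 + 29/7 = 43.8380.

43.838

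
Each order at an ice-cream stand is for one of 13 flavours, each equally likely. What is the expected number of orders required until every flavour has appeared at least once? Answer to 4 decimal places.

41.3417

After k distinct flavours have appeared, the next order gives a new one with probability (13-k)/13, so the expected wait for the (k+1)-th is 13/(13-k).
E[T] = 13/13 + 13/12 + 13/11 + ... + 13/2 + 13/1 = 13·H_{13}.
H_{13} = 3.18013, so E[T] = 41.34174.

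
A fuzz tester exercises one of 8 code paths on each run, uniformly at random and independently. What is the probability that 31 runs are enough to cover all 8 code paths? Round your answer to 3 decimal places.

By inclusion–exclusion over which code paths are missing,
P(all seen) = Σ_{j=0}^{8} (-1)^j C(8,j)((8-j)/8)^31
= 1.0000 - 0.1274 + 0.0038 - 0.0000 + 0.0000 - 0.0000 + 0.0000 - 0.0000 + 0.0000
= 0.8763.

0.876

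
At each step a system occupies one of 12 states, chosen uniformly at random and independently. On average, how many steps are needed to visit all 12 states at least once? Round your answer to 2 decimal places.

37.24

The wait to go from k to k+1 distinct states is geometric with mean 12/(12-k).
E[T] = 12/12 + 12/11 + 12/10 + ... + 12/2 + 12/1 = 12·H_{12}.
H_{12} = 3.103, so E[T] = 37.239.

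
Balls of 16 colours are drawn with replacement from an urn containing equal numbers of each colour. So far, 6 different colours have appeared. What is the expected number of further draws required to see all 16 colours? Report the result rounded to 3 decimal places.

46.863

With k distinct colours already seen, the next new one takes an expected 16/(16-k) draws.
Sum over k = 6,...,15: E = 16/10 + 16/9 + 16/8 + ... + 16/2 + 16/1 = 46.8635.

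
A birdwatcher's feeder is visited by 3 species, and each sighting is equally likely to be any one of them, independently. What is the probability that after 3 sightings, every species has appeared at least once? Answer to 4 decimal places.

0.2222

By inclusion–exclusion over which species are missing,
P(all seen) = Σ_{j=0}^{3} (-1)^j C(3,j)((3-j)/3)^3
= 1.00000 - 0.88889 + 0.11111 - 0.00000
= 0.22222.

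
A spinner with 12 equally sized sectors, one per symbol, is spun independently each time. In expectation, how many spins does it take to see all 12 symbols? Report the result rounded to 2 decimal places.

The wait to go from k to k+1 distinct symbols is geometric with mean 12/(12-k).
E[T] = 12/12 + 12/11 + 12/10 + ... + 12/2 + 12/1 = 12·H_{12}.
H_{12} = 3.103, so E[T] = 37.239.

37.24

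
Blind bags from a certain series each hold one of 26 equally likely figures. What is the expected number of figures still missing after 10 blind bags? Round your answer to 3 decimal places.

For each figure, P(unseen after 10) = (25/26)^10 = 0.6756.
By linearity of expectation, E[unseen] = 26·(25/26)^10 = 17.5647.

17.565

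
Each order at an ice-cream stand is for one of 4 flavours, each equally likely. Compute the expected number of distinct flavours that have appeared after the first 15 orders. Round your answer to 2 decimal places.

3.95

For each flavour, P(seen in 15 orders) = 1 - (3/4)^15 = 0.987.
By linearity of expectation, E[distinct seen] = 4·(1 - (3/4)^15) = 3.947.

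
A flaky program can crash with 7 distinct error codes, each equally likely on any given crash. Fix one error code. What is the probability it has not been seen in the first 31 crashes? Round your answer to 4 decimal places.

0.0084

Each crash misses the fixed error code with probability (7-1)/7 = 6/7, independently.
P(still missing after 31) = (6/7)^31 = 0.00841.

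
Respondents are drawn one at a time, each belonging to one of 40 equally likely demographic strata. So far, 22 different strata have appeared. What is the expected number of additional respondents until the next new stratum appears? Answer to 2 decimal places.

2.22

The number of respondents until the next new stratum is geometric with success probability 18/40, so its mean is 40/18.
E = 40/18 = 2.222.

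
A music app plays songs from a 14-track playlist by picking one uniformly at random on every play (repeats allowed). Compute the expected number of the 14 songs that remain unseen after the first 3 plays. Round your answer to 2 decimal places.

11.21

For each song, P(unseen after 3) = (13/14)^3 = 0.801.
By linearity of expectation, E[unseen] = 14·(13/14)^3 = 11.209.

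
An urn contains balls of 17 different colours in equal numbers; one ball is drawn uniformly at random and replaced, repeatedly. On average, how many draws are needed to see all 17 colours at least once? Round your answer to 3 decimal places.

58.472

After k distinct colours have appeared, the next draw gives a new one with probability (17-k)/17, so the expected wait for the (k+1)-th is 17/(17-k).
E[T] = 17/17 + 17/16 + 17/15 + ... + 17/2 + 17/1 = 17·H_{17}.
H_{17} = 3.4396, so E[T] = 58.4724.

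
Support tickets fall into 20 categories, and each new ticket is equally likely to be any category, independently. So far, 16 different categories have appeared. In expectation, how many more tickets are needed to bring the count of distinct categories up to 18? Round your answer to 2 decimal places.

11.67

The wait to go from k to k+1 distinct categories is geometric with mean 20/(20-k).
Sum over k = 16,...,17: E = 20/4 + 20/3 = 11.667.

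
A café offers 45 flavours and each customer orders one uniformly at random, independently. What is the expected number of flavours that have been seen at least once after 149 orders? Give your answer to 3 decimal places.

For each flavour, P(seen in 149 orders) = 1 - (44/45)^149 = 0.9649.
By linearity of expectation, E[distinct seen] = 45·(1 - (44/45)^149) = 43.4188.

43.419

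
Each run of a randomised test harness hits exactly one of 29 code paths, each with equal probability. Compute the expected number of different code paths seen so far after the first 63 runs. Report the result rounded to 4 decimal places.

For each code path, P(seen in 63 runs) = 1 - (28/29)^63 = 0.89038.
By linearity of expectation, E[distinct seen] = 29·(1 - (28/29)^63) = 25.82108.

25.8211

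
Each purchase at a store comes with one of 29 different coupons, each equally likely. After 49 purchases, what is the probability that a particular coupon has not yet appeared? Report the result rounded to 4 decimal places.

On each purchase the fixed coupon fails to appear with probability 28/29.
P(still missing after 49) = (28/29)^49 = 0.17916.

0.1792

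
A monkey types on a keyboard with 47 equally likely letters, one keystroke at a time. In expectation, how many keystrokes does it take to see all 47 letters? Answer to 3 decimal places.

The wait to go from k to k+1 distinct letters is geometric with mean 47/(47-k).
E[T] = 47/47 + 47/46 + 47/45 + ... + 47/2 + 47/1 = 47·H_{47}.
H_{47} = 4.4380, so E[T] = 208.5843.

208.584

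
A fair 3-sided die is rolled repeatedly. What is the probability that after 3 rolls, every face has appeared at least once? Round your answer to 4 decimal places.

0.2222

By inclusion–exclusion over which faces are missing,
P(all seen) = Σ_{j=0}^{3} (-1)^j C(3,j)((3-j)/3)^3
= 1.00000 - 0.88889 + 0.11111 - 0.00000
= 0.22222.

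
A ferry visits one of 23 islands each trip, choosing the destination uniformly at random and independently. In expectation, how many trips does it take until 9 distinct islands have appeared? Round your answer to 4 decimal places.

With k distinct islands already seen, the next new one arrives after an expected 23/(23-k) trips.
Sum over k = 0,...,8: E = 23/23 + 23/22 + 23/21 + ... + 23/16 + 23/15 = 11.10277.

11.1028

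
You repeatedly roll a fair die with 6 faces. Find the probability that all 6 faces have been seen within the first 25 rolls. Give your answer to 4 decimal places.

Let A_i be the event that face i is missing after 25 rolls. By inclusion–exclusion on the A_i,
P(all seen) = Σ_{j=0}^{6} (-1)^j C(6,j)((6-j)/6)^25
= 1.00000 - 0.06290 + 0.00059 - 0.00000 + 0.00000 - 0.00000 + 0.00000
= 0.93770.

0.9377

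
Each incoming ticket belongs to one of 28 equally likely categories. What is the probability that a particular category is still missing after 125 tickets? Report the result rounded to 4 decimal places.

Each ticket misses the fixed category with probability (28-1)/28 = 27/28, independently.
P(still missing after 125) = (27/28)^125 = 0.01061.

0.0106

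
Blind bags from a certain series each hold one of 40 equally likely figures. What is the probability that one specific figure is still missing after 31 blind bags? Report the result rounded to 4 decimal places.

0.4562

On each blind bag the fixed figure fails to appear with probability 39/40.
P(still missing after 31) = (39/40)^31 = 0.45619.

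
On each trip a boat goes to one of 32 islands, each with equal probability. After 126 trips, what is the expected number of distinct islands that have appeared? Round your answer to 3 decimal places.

For each island, P(seen in 126 trips) = 1 - (31/32)^126 = 0.9817.
By linearity of expectation, E[distinct seen] = 32·(1 - (31/32)^126) = 31.4141.

31.414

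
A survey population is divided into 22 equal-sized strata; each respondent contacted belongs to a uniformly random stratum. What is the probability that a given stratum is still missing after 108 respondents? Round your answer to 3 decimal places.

0.007

On each respondent the fixed stratum fails to appear with probability 21/22.
P(still missing after 108) = (21/22)^108 = 0.0066.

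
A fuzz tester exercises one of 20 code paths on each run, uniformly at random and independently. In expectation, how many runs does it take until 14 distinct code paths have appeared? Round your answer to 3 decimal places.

22.955

With k distinct code paths already seen, the next new one arrives after an expected 20/(20-k) runs.
Sum over k = 0,...,13: E = 20/20 + 20/19 + 20/18 + ... + 20/8 + 20/7 = 22.9548.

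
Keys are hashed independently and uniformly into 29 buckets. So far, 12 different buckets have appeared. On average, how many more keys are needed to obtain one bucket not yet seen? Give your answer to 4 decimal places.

Each key yields a new bucket with probability (29-12)/29 = 17/29, so the wait is geometric with mean 29/17.
E = 29/17 = 1.70588.

1.7059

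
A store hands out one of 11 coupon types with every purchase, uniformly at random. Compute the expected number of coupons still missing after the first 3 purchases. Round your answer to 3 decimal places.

For each coupon, P(unseen after 3) = (10/11)^3 = 0.7513.
By linearity of expectation, E[unseen] = 11·(10/11)^3 = 8.2645.

8.264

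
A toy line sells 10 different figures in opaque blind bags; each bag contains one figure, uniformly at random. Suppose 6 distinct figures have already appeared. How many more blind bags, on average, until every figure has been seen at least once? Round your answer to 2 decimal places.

The wait to go from k to k+1 distinct figures is geometric with mean 10/(10-k).
Sum over k = 6,...,9: E = 10/4 + 10/3 + 10/2 + 10/1 = 20.833.

20.83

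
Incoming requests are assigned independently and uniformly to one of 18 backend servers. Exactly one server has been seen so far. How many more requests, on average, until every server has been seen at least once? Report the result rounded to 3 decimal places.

61.912

From k distinct to k+1 distinct takes on average 18/(18-k) requests.
Sum over k = 1,...,17: E = 18/17 + 18/16 + 18/15 + ... + 18/2 + 18/1 = 61.9119.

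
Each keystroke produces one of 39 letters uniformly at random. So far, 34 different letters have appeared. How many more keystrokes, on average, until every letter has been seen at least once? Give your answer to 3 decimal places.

From k distinct to k+1 distinct takes on average 39/(39-k) keystrokes.
Sum over k = 34,...,38: E = 39/5 + 39/4 + 39/3 + 39/2 + 39/1 = 89.0500.

89.050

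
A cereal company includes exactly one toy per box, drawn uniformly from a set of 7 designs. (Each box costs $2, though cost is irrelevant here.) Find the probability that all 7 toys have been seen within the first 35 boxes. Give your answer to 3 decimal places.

Let A_i be the event that toy i is missing after 35 boxes. By inclusion–exclusion on the A_i,
P(all seen) = Σ_{j=0}^{7} (-1)^j C(7,j)((7-j)/7)^35
= 1.0000 - 0.0318 + 0.0002 - 0.0000 + 0.0000 - 0.0000 + 0.0000 - 0.0000
= 0.9684.

0.968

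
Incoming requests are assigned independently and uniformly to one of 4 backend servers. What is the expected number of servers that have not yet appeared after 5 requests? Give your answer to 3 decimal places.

For each server, P(unseen after 5) = (3/4)^5 = 0.2373.
By linearity of expectation, E[unseen] = 4·(3/4)^5 = 0.9492.

0.949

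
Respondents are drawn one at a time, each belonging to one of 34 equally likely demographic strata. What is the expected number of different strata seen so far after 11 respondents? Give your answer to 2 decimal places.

For each stratum, P(seen in 11 respondents) = 1 - (33/34)^11 = 0.280.
By linearity of expectation, E[distinct seen] = 34·(1 - (33/34)^11) = 9.517.

9.52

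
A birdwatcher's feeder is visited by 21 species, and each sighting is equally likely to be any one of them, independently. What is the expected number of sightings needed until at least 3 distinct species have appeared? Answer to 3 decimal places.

3.155

With k distinct species already seen, the next new one arrives after an expected 21/(21-k) sightings.
Sum over k = 0,...,2: E = 21/21 + 21/20 + 21/19 = 3.1553.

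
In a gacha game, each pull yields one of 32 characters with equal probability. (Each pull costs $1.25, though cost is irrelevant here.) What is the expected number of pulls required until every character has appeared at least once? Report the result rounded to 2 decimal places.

129.87

The wait to go from k to k+1 distinct characters is geometric with mean 32/(32-k).
E[T] = 32/32 + 32/31 + 32/30 + ... + 32/2 + 32/1 = 32·H_{32}.
H_{32} = 4.058, so E[T] = 129.872.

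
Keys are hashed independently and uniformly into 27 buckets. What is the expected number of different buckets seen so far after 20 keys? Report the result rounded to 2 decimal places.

For each bucket, P(seen in 20 keys) = 1 - (26/27)^20 = 0.530.
By linearity of expectation, E[distinct seen] = 27·(1 - (26/27)^20) = 14.307.

14.31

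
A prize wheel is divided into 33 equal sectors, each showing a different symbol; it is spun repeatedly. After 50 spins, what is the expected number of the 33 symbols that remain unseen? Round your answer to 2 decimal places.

7.08

For each symbol, P(unseen after 50) = (32/33)^50 = 0.215.
By linearity of expectation, E[unseen] = 33·(32/33)^50 = 7.085.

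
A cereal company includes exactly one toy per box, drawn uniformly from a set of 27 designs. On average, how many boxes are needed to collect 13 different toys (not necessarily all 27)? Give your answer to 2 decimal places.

17.28

With k distinct toys already seen, the next new one arrives after an expected 27/(27-k) boxes.
Sum over k = 0,...,12: E = 27/27 + 27/26 + 27/25 + ... + 27/16 + 27/15 = 17.277.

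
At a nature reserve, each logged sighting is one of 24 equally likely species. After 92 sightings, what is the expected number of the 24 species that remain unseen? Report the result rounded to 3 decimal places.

For each species, P(unseen after 92) = (23/24)^92 = 0.0199.
By linearity of expectation, E[unseen] = 24·(23/24)^92 = 0.4783.

0.478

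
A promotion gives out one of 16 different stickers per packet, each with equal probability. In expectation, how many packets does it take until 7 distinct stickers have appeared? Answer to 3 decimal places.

8.828

Going from k to k+1 distinct takes a geometric number of packets with mean 16/(16-k).
Sum over k = 0,...,6: E = 16/16 + 16/15 + 16/14 + ... + 16/11 + 16/10 = 8.8282.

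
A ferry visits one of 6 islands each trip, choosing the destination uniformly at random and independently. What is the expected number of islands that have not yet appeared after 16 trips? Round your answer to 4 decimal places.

0.3245

For each island, P(unseen after 16) = (5/6)^16 = 0.05409.
By linearity of expectation, E[unseen] = 6·(5/6)^16 = 0.32453.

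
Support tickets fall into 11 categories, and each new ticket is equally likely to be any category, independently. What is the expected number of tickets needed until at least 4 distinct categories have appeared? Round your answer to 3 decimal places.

4.697

Going from k to k+1 distinct takes a geometric number of tickets with mean 11/(11-k).
Sum over k = 0,...,3: E = 11/11 + 11/10 + 11/9 + 11/8 = 4.6972.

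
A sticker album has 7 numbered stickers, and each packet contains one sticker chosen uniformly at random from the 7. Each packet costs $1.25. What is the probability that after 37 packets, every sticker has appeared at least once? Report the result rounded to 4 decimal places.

By inclusion–exclusion over which stickers are missing,
P(all seen) = Σ_{j=0}^{7} (-1)^j C(7,j)((7-j)/7)^37
= 1.00000 - 0.02334 + 0.00008 - 0.00000 + 0.00000 - 0.00000 + 0.00000 - 0.00000
= 0.97674.

0.9767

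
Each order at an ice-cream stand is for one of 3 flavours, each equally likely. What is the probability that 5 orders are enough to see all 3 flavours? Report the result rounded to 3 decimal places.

By inclusion–exclusion over which flavours are missing,
P(all seen) = Σ_{j=0}^{3} (-1)^j C(3,j)((3-j)/3)^5
= 1.0000 - 0.3951 + 0.0123 - 0.0000
= 0.6173.

0.617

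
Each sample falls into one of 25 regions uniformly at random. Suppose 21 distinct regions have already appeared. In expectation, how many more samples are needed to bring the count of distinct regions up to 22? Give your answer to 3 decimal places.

6.250

With k distinct regions already seen, the next new one takes an expected 25/(25-k) samples.
Only the k = 21 term is needed: E = 25/4 = 6.2500.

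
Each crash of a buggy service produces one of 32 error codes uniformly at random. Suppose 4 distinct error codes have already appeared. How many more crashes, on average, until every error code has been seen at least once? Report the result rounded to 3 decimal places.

With k distinct error codes already seen, the next new one takes an expected 32/(32-k) crashes.
Sum over k = 4,...,31: E = 32/28 + 32/27 + 32/26 + ... + 32/2 + 32/1 = 125.6695.

125.669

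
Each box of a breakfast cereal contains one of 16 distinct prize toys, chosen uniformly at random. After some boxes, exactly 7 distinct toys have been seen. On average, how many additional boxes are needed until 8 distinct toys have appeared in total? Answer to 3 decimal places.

1.778

The wait to go from k to k+1 distinct toys is geometric with mean 16/(16-k).
Only the k = 7 term is needed: E = 16/9 = 1.7778.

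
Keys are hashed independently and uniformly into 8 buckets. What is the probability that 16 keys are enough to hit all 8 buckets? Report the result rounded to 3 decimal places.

0.307

Let A_i be the event that bucket i is missing after 16 keys. By inclusion–exclusion on the A_i,
P(all seen) = Σ_{j=0}^{8} (-1)^j C(8,j)((8-j)/8)^16
= 1.0000 - 0.9445 + 0.2806 - 0.0304 + 0.0011 - 0.0000 + 0.0000 - 0.0000 + 0.0000
= 0.3068.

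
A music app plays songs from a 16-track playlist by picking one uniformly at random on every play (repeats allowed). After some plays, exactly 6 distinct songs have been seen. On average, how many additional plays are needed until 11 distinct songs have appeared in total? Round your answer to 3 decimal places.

10.330

The wait to go from k to k+1 distinct songs is geometric with mean 16/(16-k).
Sum over k = 6,...,10: E = 16/10 + 16/9 + 16/8 + 16/7 + 16/6 = 10.3302.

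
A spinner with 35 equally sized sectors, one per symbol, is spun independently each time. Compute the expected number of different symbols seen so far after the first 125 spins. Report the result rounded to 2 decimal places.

For each symbol, P(seen in 125 spins) = 1 - (34/35)^125 = 0.973.
By linearity of expectation, E[distinct seen] = 35·(1 - (34/35)^125) = 34.066.

34.07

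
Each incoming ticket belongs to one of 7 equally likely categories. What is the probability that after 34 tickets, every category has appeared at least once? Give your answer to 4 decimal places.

0.9632

Let A_i be the event that category i is missing after 34 tickets. By inclusion–exclusion on the A_i,
P(all seen) = Σ_{j=0}^{7} (-1)^j C(7,j)((7-j)/7)^34
= 1.00000 - 0.03706 + 0.00023 - 0.00000 + 0.00000 - 0.00000 + 0.00000 - 0.00000
= 0.96317.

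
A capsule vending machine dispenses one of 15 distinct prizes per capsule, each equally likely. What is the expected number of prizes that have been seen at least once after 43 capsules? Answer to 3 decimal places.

For each prize, P(seen in 43 capsules) = 1 - (14/15)^43 = 0.9485.
By linearity of expectation, E[distinct seen] = 15·(1 - (14/15)^43) = 14.2279.

14.228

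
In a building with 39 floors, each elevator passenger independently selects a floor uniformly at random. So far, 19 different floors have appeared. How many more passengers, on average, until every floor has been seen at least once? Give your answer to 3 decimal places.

From k distinct to k+1 distinct takes on average 39/(39-k) passengers.
Sum over k = 19,...,38: E = 39/20 + 39/19 + 39/18 + ... + 39/2 + 39/1 = 140.3118.

140.312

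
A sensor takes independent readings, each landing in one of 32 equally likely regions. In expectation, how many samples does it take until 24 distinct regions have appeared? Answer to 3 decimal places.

With k distinct regions already seen, the next new one arrives after an expected 32/(32-k) samples.
Sum over k = 0,...,23: E = 32/32 + 32/31 + 32/30 + ... + 32/10 + 32/9 = 42.9004.

42.900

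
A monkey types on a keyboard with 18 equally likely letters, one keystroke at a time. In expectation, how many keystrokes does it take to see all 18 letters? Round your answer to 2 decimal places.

62.91

Split into phases: going from k distinct to k+1 distinct takes on average 18/(18-k) keystrokes.
E[T] = 18/18 + 18/17 + 18/16 + ... + 18/2 + 18/1 = 18·H_{18}.
H_{18} = 3.495, so E[T] = 62.912.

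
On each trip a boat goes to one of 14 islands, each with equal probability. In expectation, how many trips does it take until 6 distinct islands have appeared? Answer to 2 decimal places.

With k distinct islands already seen, the next new one arrives after an expected 14/(14-k) trips.
Sum over k = 0,...,5: E = 14/14 + 14/13 + 14/12 + 14/11 + 14/10 + 14/9 = 7.472.

7.47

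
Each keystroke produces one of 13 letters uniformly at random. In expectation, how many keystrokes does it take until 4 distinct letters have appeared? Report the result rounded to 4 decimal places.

4.5652

With k distinct letters already seen, the next new one arrives after an expected 13/(13-k) keystrokes.
Sum over k = 0,...,3: E = 13/13 + 13/12 + 13/11 + 13/10 = 4.56515.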